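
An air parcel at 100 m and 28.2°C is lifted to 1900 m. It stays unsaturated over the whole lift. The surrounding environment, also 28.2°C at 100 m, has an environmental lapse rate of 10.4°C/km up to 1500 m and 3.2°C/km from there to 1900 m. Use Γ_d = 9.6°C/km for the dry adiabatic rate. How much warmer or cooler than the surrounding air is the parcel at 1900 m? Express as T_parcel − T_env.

Parcel:
  100–1900 m, dry: Δz = 1.8 km ⇒ ΔT = -17.28°C; T = 10.92°C
Environment:
  100–1500 m, environment, lower layer: Δz = 1.4 km ⇒ ΔT = -14.56°C; T = 13.64°C
  1500–1900 m, environment, upper layer: Δz = 0.4 km ⇒ ΔT = -1.28°C; T = 12.36°C
T_parcel − T_env = 10.92 − 12.36 = -1.44°C

-1.44°C (parcel cooler than environment)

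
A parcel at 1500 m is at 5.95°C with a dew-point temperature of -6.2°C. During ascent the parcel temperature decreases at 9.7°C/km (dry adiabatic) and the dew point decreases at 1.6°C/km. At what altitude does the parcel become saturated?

3000 m

T and T_d converge at 9.7 − 1.6 = 8.1°C per km
Height above start = (5.95 − (-6.2)) / 8.1 = 1.5 km
LCL altitude = 1500 m + 1500 m = 3000 m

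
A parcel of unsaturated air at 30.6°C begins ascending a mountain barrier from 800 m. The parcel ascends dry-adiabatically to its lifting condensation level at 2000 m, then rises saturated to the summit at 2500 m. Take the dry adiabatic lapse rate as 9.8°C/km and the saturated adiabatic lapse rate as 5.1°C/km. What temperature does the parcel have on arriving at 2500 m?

16.29°C

Dry to 2000 m: -9.8 × 1.2 km = -11.76°C, so T = 18.84°C.
Saturated to 2500 m: -5.1 × 0.5 km = -2.55°C, so T = 16.29°C.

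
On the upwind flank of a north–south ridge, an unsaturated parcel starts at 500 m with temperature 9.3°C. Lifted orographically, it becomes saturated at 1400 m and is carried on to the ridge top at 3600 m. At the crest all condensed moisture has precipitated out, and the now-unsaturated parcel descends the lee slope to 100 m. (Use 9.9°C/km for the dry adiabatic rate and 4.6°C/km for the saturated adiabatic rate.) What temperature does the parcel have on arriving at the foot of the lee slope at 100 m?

24.92°C

From 500 m to 1400 m (dry): cools by 9.9 × 0.9 = 8.91°C, giving 0.39°C.
From 1400 m to 3600 m (saturated): cools by 4.6 × 2.2 = 10.12°C, giving -9.73°C.
From 3600 m to 100 m (dry descent): warms by 9.9 × 3.5 = 34.65°C, giving 24.92°C.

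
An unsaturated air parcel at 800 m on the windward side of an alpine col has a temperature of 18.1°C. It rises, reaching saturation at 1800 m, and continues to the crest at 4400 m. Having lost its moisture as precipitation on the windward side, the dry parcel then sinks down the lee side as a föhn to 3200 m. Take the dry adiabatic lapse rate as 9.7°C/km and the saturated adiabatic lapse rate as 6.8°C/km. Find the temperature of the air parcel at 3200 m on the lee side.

800–1800 m, dry: Δz = 1 km ⇒ ΔT = -9.7°C; T = 8.4°C
1800–4400 m, saturated: Δz = 2.6 km ⇒ ΔT = -17.68°C; T = -9.28°C
4400–3200 m, dry descent: Δz = 1.2 km ⇒ ΔT = +11.64°C; T = 2.36°C

2.36°C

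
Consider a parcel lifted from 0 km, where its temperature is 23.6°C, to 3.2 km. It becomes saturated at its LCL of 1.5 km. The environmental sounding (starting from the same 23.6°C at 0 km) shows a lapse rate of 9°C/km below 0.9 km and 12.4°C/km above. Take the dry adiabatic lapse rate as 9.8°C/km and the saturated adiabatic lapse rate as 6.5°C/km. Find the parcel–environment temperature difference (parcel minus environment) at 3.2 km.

+10.87°C (parcel warmer than environment)

Parcel:
  From 0 m to 1500 m (dry): cools by 9.8 × 1.5 = 14.7°C, giving 8.9°C.
  From 1500 m to 3200 m (saturated): cools by 6.5 × 1.7 = 11.05°C, giving -2.15°C.
Environment:
  From 0 m to 900 m (environment, lower layer): cools by 9 × 0.9 = 8.1°C, giving 15.5°C.
  From 900 m to 3200 m (environment, upper layer): cools by 12.4 × 2.3 = 28.52°C, giving -13.02°C.
T_parcel − T_env = -2.15 − (-13.02) = +10.87°C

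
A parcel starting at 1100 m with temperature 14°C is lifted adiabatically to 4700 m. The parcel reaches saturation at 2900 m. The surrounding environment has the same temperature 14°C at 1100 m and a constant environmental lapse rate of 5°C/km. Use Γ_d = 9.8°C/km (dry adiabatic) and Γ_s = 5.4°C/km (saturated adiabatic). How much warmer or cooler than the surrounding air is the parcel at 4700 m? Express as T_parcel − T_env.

Parcel:
  Dry to 2900 m: -9.8 × 1.8 km = -17.64°C, so T = -3.64°C.
  Saturated to 4700 m: -5.4 × 1.8 km = -9.72°C, so T = -13.36°C.
Environment:
  Environment to 4700 m: -5 × 3.6 km = -18°C, so T = -4°C.
T_parcel − T_env = -13.36 − (-4) = -9.36°C

-9.36°C (parcel cooler than environment)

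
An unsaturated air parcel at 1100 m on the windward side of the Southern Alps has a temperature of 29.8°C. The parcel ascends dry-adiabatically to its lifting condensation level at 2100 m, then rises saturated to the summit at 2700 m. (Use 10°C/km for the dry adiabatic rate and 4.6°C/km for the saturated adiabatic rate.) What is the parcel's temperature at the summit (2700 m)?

17.04°C

1100–2100 m, dry: Δz = 1 km ⇒ ΔT = -10°C; T = 19.8°C
2100–2700 m, saturated: Δz = 0.6 km ⇒ ΔT = -2.76°C; T = 17.04°C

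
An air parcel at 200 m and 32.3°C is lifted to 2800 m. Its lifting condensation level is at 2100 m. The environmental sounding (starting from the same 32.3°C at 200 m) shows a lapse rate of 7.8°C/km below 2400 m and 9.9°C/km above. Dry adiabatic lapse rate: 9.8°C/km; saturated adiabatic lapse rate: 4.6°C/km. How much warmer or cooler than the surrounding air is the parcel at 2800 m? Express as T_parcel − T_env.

-0.72°C (parcel cooler than environment)

Parcel:
  Dry to 2100 m: -9.8 × 1.9 km = -18.62°C, so T = 13.68°C.
  Saturated to 2800 m: -4.6 × 0.7 km = -3.22°C, so T = 10.46°C.
Environment:
  Environment, lower layer to 2400 m: -7.8 × 2.2 km = -17.16°C, so T = 15.14°C.
  Environment, upper layer to 2800 m: -9.9 × 0.4 km = -3.96°C, so T = 11.18°C.
T_parcel − T_env = 10.46 − 11.18 = -0.72°C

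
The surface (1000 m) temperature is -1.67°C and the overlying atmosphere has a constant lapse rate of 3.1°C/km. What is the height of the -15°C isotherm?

Height above start = (-1.67 − (-15)) / 3.1 = 4.3 km
Altitude = 1000 m + 4300 m = 5300 m

5300 m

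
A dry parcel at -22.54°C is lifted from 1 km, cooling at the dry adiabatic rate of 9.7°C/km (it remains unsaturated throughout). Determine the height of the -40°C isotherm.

Height above start = (-22.54 − (-40)) / 9.7 = 1.8 km
Altitude = 1000 m + 1800 m = 2800 m

2.8 km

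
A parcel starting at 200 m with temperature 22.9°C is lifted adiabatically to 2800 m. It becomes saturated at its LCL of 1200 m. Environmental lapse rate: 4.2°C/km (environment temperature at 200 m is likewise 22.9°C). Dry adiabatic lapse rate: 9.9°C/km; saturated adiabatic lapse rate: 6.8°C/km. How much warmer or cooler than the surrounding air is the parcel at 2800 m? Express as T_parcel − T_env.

-9.86°C (parcel cooler than environment)

Parcel:
  Dry to 1200 m: -9.9 × 1 km = -9.9°C, so T = 13°C.
  Saturated to 2800 m: -6.8 × 1.6 km = -10.88°C, so T = 2.12°C.
Environment:
  Environment to 2800 m: -4.2 × 2.6 km = -10.92°C, so T = 11.98°C.
T_parcel − T_env = 2.12 − 11.98 = -9.86°C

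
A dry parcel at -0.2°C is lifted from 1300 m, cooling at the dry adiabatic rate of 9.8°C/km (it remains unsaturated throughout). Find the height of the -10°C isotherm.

2300 m

Height above start = (-0.2 − (-10)) / 9.8 = 1 km
Altitude = 1300 m + 1000 m = 2300 m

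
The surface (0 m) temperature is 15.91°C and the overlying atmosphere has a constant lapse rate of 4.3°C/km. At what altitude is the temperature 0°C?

Height above start = (15.91 − 0) / 4.3 = 3.7 km
Altitude = 0 m + 3700 m = 3700 m

3700 m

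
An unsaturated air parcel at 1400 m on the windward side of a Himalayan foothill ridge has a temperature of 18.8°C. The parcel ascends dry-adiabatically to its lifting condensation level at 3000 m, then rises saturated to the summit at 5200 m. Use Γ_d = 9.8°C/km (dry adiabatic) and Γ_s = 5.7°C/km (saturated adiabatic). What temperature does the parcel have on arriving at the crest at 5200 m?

-9.42°C

Dry to 3000 m: -9.8 × 1.6 km = -15.68°C, so T = 3.12°C.
Saturated to 5200 m: -5.7 × 2.2 km = -12.54°C, so T = -9.42°C.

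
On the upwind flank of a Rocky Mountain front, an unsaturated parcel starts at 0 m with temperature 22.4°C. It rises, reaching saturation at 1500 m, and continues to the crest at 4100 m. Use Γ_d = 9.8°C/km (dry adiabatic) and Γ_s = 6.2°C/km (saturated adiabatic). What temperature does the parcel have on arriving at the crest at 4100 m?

-8.42°C

0 → 1500 m (dry, 9.8°C/km): ΔT = -9.8 × 1.5 = -14.7°C → T = 7.7°C
1500 → 4100 m (saturated, 6.2°C/km): ΔT = -6.2 × 2.6 = -16.12°C → T = -8.42°C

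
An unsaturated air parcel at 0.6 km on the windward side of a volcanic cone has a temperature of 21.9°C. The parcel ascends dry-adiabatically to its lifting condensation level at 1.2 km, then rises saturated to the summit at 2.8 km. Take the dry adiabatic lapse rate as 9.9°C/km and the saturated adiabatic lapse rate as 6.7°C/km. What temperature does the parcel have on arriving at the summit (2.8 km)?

5.24°C

From 600 m to 1200 m (dry): cools by 9.9 × 0.6 = 5.94°C, giving 15.96°C.
From 1200 m to 2800 m (saturated): cools by 6.7 × 1.6 = 10.72°C, giving 5.24°C.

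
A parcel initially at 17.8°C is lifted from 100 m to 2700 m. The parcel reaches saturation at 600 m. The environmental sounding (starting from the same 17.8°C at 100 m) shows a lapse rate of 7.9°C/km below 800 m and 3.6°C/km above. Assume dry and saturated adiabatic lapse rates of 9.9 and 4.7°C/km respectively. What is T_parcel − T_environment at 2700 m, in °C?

Parcel:
  100–600 m, dry: Δz = 0.5 km ⇒ ΔT = -4.95°C; T = 12.85°C
  600–2700 m, saturated: Δz = 2.1 km ⇒ ΔT = -9.87°C; T = 2.98°C
Environment:
  100–800 m, environment, lower layer: Δz = 0.7 km ⇒ ΔT = -5.53°C; T = 12.27°C
  800–2700 m, environment, upper layer: Δz = 1.9 km ⇒ ΔT = -6.84°C; T = 5.43°C
T_parcel − T_env = 2.98 − 5.43 = -2.45°C

-2.45°C (parcel cooler than environment)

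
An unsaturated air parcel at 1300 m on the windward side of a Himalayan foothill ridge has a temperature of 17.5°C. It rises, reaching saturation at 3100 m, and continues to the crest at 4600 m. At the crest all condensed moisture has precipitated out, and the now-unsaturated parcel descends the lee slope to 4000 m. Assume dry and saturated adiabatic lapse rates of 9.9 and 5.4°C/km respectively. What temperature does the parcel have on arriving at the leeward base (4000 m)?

-2.48°C

Dry to 3100 m: -9.9 × 1.8 km = -17.82°C, so T = -0.32°C.
Saturated to 4600 m: -5.4 × 1.5 km = -8.1°C, so T = -8.42°C.
Dry descent to 4000 m: +9.9 × 0.6 km = +5.94°C, so T = -2.48°C.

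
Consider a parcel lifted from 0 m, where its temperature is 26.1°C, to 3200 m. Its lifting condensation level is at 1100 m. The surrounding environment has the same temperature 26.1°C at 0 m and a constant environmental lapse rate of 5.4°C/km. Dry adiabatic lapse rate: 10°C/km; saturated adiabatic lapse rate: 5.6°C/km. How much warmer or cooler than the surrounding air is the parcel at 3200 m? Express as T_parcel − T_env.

-5.48°C (parcel cooler than environment)

Parcel:
  Dry to 1100 m: -10 × 1.1 km = -11°C, so T = 15.1°C.
  Saturated to 3200 m: -5.6 × 2.1 km = -11.76°C, so T = 3.34°C.
Environment:
  Environment to 3200 m: -5.4 × 3.2 km = -17.28°C, so T = 8.82°C.
T_parcel − T_env = 3.34 − 8.82 = -5.48°C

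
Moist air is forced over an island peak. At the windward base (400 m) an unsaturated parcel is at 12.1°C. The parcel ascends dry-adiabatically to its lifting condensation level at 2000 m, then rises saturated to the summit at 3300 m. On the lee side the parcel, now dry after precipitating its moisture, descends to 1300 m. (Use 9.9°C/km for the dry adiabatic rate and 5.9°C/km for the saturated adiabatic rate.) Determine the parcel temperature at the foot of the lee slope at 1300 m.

8.39°C

400–2000 m, dry: Δz = 1.6 km ⇒ ΔT = -15.84°C; T = -3.74°C
2000–3300 m, saturated: Δz = 1.3 km ⇒ ΔT = -7.67°C; T = -11.41°C
3300–1300 m, dry descent: Δz = 2 km ⇒ ΔT = +19.8°C; T = 8.39°C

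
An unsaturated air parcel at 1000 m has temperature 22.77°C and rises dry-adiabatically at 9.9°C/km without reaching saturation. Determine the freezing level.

Height above start = (22.77 − 0) / 9.9 = 2.3 km
Altitude = 1000 m + 2300 m = 3300 m

3300 m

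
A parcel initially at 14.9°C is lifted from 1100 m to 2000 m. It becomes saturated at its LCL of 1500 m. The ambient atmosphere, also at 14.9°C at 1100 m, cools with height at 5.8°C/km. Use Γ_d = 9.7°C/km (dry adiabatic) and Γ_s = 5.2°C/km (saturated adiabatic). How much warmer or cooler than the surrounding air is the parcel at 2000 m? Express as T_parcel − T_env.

Parcel:
  From 1100 m to 1500 m (dry): cools by 9.7 × 0.4 = 3.88°C, giving 11.02°C.
  From 1500 m to 2000 m (saturated): cools by 5.2 × 0.5 = 2.6°C, giving 8.42°C.
Environment:
  From 1100 m to 2000 m (environment): cools by 5.8 × 0.9 = 5.22°C, giving 9.68°C.
T_parcel − T_env = 8.42 − 9.68 = -1.26°C

-1.26°C (parcel cooler than environment)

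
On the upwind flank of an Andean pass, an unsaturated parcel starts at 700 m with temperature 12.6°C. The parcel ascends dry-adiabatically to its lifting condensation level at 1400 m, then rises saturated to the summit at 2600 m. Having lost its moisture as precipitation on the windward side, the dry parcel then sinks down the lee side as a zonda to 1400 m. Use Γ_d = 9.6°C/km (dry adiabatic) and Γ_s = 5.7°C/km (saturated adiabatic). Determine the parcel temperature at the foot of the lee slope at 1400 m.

10.56°C

700–1400 m, dry: Δz = 0.7 km ⇒ ΔT = -6.72°C; T = 5.88°C
1400–2600 m, saturated: Δz = 1.2 km ⇒ ΔT = -6.84°C; T = -0.96°C
2600–1400 m, dry descent: Δz = 1.2 km ⇒ ΔT = +11.52°C; T = 10.56°C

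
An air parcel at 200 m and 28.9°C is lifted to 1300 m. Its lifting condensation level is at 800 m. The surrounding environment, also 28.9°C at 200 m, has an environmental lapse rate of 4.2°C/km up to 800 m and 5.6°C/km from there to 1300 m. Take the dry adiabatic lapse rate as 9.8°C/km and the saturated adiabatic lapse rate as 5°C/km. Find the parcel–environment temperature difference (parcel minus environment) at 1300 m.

-3.06°C (parcel cooler than environment)

Parcel:
  200 → 800 m (dry, 9.8°C/km): ΔT = -9.8 × 0.6 = -5.88°C → T = 23.02°C
  800 → 1300 m (saturated, 5°C/km): ΔT = -5 × 0.5 = -2.5°C → T = 20.52°C
Environment:
  200 → 800 m (environment, lower layer, 4.2°C/km): ΔT = -4.2 × 0.6 = -2.52°C → T = 26.38°C
  800 → 1300 m (environment, upper layer, 5.6°C/km): ΔT = -5.6 × 0.5 = -2.8°C → T = 23.58°C
T_parcel − T_env = 20.52 − 23.58 = -3.06°C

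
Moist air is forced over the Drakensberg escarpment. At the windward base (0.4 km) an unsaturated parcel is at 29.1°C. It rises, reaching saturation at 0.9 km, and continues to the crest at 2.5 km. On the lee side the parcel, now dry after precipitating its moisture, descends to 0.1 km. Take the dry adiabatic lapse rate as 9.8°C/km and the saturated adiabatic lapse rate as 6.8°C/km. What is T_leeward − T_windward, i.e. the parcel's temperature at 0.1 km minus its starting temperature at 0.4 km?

+7.74°C

Dry to 900 m: -9.8 × 0.5 km = -4.9°C, so T = 24.2°C.
Saturated to 2500 m: -6.8 × 1.6 km = -10.88°C, so T = 13.32°C.
Dry descent to 100 m: +9.8 × 2.4 km = +23.52°C, so T = 36.84°C.
Net change vs windward start: 36.84 − 29.1 = +7.74°C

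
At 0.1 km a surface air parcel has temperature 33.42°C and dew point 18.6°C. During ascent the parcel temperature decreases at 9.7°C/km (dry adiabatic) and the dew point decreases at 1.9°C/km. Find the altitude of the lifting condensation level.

T and T_d converge at 9.7 − 1.9 = 7.8°C per km
Height above start = (33.42 − 18.6) / 7.8 = 1.9 km
LCL altitude = 100 m + 1900 m = 2000 m

2 km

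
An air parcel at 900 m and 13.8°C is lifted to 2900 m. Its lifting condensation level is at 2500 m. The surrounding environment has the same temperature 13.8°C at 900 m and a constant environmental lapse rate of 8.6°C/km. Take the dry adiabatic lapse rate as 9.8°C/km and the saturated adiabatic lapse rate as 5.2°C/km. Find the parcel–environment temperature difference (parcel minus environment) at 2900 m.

Parcel:
  Dry to 2500 m: -9.8 × 1.6 km = -15.68°C, so T = -1.88°C.
  Saturated to 2900 m: -5.2 × 0.4 km = -2.08°C, so T = -3.96°C.
Environment:
  Environment to 2900 m: -8.6 × 2 km = -17.2°C, so T = -3.4°C.
T_parcel − T_env = -3.96 − (-3.4) = -0.56°C

-0.56°C (parcel cooler than environment)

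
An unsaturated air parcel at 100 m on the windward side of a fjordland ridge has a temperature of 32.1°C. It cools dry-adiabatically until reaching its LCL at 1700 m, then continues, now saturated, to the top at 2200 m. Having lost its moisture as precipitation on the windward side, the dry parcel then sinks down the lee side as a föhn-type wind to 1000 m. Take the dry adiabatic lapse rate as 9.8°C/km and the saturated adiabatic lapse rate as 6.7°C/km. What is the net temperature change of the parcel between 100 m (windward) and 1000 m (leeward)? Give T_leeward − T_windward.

100 → 1700 m (dry, 9.8°C/km): ΔT = -9.8 × 1.6 = -15.68°C → T = 16.42°C
1700 → 2200 m (saturated, 6.7°C/km): ΔT = -6.7 × 0.5 = -3.35°C → T = 13.07°C
2200 → 1000 m (dry descent, 9.8°C/km): ΔT = +9.8 × 1.2 = +11.76°C → T = 24.83°C
Net change vs windward start: 24.83 − 32.1 = -7.27°C

-7.27°C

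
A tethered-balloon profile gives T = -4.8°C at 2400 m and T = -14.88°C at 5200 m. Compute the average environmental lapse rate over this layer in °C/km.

3.6°C/km

Γ = −ΔT/Δz = (-4.8 − (-14.88)) / (5200 − 2400) m
  = 10.08°C / 2.8 km = 3.6°C/km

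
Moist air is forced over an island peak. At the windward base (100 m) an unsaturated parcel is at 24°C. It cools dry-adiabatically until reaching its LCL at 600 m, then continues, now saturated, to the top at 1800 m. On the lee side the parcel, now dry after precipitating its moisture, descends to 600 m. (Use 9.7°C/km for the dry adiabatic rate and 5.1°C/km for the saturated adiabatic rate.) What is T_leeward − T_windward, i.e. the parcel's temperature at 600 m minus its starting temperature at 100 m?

From 100 m to 600 m (dry): cools by 9.7 × 0.5 = 4.85°C, giving 19.15°C.
From 600 m to 1800 m (saturated): cools by 5.1 × 1.2 = 6.12°C, giving 13.03°C.
From 1800 m to 600 m (dry descent): warms by 9.7 × 1.2 = 11.64°C, giving 24.67°C.
Net change vs windward start: 24.67 − 24 = +0.67°C

+0.67°C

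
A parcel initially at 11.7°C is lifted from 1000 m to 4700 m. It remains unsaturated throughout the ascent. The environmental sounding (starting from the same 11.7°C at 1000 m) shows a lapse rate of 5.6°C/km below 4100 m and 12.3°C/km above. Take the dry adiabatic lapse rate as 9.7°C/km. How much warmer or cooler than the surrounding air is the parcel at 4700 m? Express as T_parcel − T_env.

Parcel:
  1000 → 4700 m (dry, 9.7°C/km): ΔT = -9.7 × 3.7 = -35.89°C → T = -24.19°C
Environment:
  1000 → 4100 m (environment, lower layer, 5.6°C/km): ΔT = -5.6 × 3.1 = -17.36°C → T = -5.66°C
  4100 → 4700 m (environment, upper layer, 12.3°C/km): ΔT = -12.3 × 0.6 = -7.38°C → T = -13.04°C
T_parcel − T_env = -24.19 − (-13.04) = -11.15°C

-11.15°C (parcel cooler than environment)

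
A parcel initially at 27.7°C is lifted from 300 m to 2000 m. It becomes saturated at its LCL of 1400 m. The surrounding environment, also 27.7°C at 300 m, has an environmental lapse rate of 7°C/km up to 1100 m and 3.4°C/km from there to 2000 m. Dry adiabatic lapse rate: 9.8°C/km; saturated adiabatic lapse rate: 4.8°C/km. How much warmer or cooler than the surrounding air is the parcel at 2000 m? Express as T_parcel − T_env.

-5°C (parcel cooler than environment)

Parcel:
  300 → 1400 m (dry, 9.8°C/km): ΔT = -9.8 × 1.1 = -10.78°C → T = 16.92°C
  1400 → 2000 m (saturated, 4.8°C/km): ΔT = -4.8 × 0.6 = -2.88°C → T = 14.04°C
Environment:
  300 → 1100 m (environment, lower layer, 7°C/km): ΔT = -7 × 0.8 = -5.6°C → T = 22.1°C
  1100 → 2000 m (environment, upper layer, 3.4°C/km): ΔT = -3.4 × 0.9 = -3.06°C → T = 19.04°C
T_parcel − T_env = 14.04 − 19.04 = -5°C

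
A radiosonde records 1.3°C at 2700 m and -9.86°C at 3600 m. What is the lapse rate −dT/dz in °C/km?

Γ = −ΔT/Δz = (1.3 − (-9.86)) / (3600 − 2700) m
  = 11.16°C / 0.9 km = 12.4°C/km

12.4°C/km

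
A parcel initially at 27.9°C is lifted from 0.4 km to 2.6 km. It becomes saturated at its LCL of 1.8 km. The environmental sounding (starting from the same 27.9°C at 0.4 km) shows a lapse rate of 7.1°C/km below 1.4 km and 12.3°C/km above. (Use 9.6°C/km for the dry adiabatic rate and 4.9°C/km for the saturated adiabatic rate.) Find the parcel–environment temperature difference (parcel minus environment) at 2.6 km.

+4.5°C (parcel warmer than environment)

Parcel:
  400–1800 m, dry: Δz = 1.4 km ⇒ ΔT = -13.44°C; T = 14.46°C
  1800–2600 m, saturated: Δz = 0.8 km ⇒ ΔT = -3.92°C; T = 10.54°C
Environment:
  400–1400 m, environment, lower layer: Δz = 1 km ⇒ ΔT = -7.1°C; T = 20.8°C
  1400–2600 m, environment, upper layer: Δz = 1.2 km ⇒ ΔT = -14.76°C; T = 6.04°C
T_parcel − T_env = 10.54 − 6.04 = +4.5°C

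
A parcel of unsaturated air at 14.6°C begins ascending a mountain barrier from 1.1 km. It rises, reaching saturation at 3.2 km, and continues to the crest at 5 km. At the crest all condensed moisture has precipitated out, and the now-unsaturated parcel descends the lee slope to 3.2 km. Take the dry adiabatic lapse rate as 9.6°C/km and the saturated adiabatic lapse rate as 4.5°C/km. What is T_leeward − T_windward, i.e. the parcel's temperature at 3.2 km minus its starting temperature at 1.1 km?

1100–3200 m, dry: Δz = 2.1 km ⇒ ΔT = -20.16°C; T = -5.56°C
3200–5000 m, saturated: Δz = 1.8 km ⇒ ΔT = -8.1°C; T = -13.66°C
5000–3200 m, dry descent: Δz = 1.8 km ⇒ ΔT = +17.28°C; T = 3.62°C
Net change vs windward start: 3.62 − 14.6 = -10.98°C

-10.98°C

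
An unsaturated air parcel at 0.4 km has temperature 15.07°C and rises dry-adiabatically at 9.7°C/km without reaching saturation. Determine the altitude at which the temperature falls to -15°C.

3.5 km

Height above start = (15.07 − (-15)) / 9.7 = 3.1 km
Altitude = 400 m + 3100 m = 3500 m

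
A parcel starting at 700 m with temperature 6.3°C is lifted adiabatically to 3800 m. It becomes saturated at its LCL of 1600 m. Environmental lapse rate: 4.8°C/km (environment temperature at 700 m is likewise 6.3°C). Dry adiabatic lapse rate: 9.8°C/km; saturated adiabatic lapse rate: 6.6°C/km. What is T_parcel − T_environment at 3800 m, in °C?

-8.46°C (parcel cooler than environment)

Parcel:
  700–1600 m, dry: Δz = 0.9 km ⇒ ΔT = -8.82°C; T = -2.52°C
  1600–3800 m, saturated: Δz = 2.2 km ⇒ ΔT = -14.52°C; T = -17.04°C
Environment:
  700–3800 m, environment: Δz = 3.1 km ⇒ ΔT = -14.88°C; T = -8.58°C
T_parcel − T_env = -17.04 − (-8.58) = -8.46°C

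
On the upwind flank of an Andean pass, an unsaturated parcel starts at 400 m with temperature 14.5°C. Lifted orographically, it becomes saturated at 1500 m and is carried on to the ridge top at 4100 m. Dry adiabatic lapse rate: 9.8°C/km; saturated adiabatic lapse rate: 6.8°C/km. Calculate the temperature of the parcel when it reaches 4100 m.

-13.96°C

From 400 m to 1500 m (dry): cools by 9.8 × 1.1 = 10.78°C, giving 3.72°C.
From 1500 m to 4100 m (saturated): cools by 6.8 × 2.6 = 17.68°C, giving -13.96°C.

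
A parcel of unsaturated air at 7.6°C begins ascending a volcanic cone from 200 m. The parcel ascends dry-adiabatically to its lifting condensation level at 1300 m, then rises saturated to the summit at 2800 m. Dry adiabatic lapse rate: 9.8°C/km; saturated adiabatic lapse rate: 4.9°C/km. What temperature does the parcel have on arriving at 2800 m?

-10.53°C

200 → 1300 m (dry, 9.8°C/km): ΔT = -9.8 × 1.1 = -10.78°C → T = -3.18°C
1300 → 2800 m (saturated, 4.9°C/km): ΔT = -4.9 × 1.5 = -7.35°C → T = -10.53°C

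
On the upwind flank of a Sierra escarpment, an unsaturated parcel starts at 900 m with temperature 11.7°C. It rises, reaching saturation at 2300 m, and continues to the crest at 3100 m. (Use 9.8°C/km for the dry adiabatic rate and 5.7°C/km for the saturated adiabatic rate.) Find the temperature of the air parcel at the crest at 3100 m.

-6.58°C

From 900 m to 2300 m (dry): cools by 9.8 × 1.4 = 13.72°C, giving -2.02°C.
From 2300 m to 3100 m (saturated): cools by 5.7 × 0.8 = 4.56°C, giving -6.58°C.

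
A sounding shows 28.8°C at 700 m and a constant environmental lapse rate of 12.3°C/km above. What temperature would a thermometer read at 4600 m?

From 700 m to 4600 m (environmental): cools by 12.3 × 3.9 = 47.97°C, giving -19.17°C.

-19.17°C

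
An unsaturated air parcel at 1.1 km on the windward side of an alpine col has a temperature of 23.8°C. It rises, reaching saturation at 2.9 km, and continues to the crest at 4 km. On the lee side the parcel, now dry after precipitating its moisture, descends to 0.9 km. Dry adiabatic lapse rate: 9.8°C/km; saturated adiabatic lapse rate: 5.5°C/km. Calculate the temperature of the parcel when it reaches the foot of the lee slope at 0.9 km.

From 1100 m to 2900 m (dry): cools by 9.8 × 1.8 = 17.64°C, giving 6.16°C.
From 2900 m to 4000 m (saturated): cools by 5.5 × 1.1 = 6.05°C, giving 0.11°C.
From 4000 m to 900 m (dry descent): warms by 9.8 × 3.1 = 30.38°C, giving 30.49°C.

30.49°C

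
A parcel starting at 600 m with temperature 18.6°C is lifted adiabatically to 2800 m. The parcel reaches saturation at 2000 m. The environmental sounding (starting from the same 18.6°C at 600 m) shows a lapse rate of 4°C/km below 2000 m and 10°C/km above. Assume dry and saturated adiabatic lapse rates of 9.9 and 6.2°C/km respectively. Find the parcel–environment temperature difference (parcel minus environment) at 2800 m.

Parcel:
  600–2000 m, dry: Δz = 1.4 km ⇒ ΔT = -13.86°C; T = 4.74°C
  2000–2800 m, saturated: Δz = 0.8 km ⇒ ΔT = -4.96°C; T = -0.22°C
Environment:
  600–2000 m, environment, lower layer: Δz = 1.4 km ⇒ ΔT = -5.6°C; T = 13°C
  2000–2800 m, environment, upper layer: Δz = 0.8 km ⇒ ΔT = -8°C; T = 5°C
T_parcel − T_env = -0.22 − 5 = -5.22°C

-5.22°C (parcel cooler than environment)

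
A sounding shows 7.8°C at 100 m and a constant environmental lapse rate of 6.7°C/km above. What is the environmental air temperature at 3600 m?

From 100 m to 3600 m (environmental): cools by 6.7 × 3.5 = 23.45°C, giving -15.65°C.

-15.65°C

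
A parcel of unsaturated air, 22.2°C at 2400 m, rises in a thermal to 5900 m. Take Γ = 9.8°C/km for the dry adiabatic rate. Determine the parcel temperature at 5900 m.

2400 → 5900 m (dry adiabatic, 9.8°C/km): ΔT = -9.8 × 3.5 = -34.3°C → T = -12.1°C

-12.1°C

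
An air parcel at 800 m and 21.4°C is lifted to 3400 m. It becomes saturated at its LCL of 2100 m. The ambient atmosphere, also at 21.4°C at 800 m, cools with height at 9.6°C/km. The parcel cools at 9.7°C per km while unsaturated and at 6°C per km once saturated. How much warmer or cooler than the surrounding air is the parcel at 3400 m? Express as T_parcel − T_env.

Parcel:
  800–2100 m, dry: Δz = 1.3 km ⇒ ΔT = -12.61°C; T = 8.79°C
  2100–3400 m, saturated: Δz = 1.3 km ⇒ ΔT = -7.8°C; T = 0.99°C
Environment:
  800–3400 m, environment: Δz = 2.6 km ⇒ ΔT = -24.96°C; T = -3.56°C
T_parcel − T_env = 0.99 − (-3.56) = +4.55°C

+4.55°C (parcel warmer than environment)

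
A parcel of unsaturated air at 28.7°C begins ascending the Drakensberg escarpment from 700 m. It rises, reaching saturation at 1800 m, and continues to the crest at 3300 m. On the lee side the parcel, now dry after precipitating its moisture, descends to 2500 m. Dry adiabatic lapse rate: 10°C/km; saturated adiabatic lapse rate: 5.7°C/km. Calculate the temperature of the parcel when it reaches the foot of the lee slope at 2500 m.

17.15°C

From 700 m to 1800 m (dry): cools by 10 × 1.1 = 11°C, giving 17.7°C.
From 1800 m to 3300 m (saturated): cools by 5.7 × 1.5 = 8.55°C, giving 9.15°C.
From 3300 m to 2500 m (dry descent): warms by 10 × 0.8 = 8°C, giving 17.15°C.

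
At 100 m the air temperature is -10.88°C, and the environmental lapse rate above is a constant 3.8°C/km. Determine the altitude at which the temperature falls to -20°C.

Height above start = (-10.88 − (-20)) / 3.8 = 2.4 km
Altitude = 100 m + 2400 m = 2500 m

2500 m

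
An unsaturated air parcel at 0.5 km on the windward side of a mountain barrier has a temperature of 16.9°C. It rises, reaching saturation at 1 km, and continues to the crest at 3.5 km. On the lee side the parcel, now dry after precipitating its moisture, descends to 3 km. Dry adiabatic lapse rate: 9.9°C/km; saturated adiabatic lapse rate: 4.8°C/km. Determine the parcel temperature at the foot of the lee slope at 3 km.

4.9°C

500 → 1000 m (dry, 9.9°C/km): ΔT = -9.9 × 0.5 = -4.95°C → T = 11.95°C
1000 → 3500 m (saturated, 4.8°C/km): ΔT = -4.8 × 2.5 = -12°C → T = -0.05°C
3500 → 3000 m (dry descent, 9.9°C/km): ΔT = +9.9 × 0.5 = +4.95°C → T = 4.9°C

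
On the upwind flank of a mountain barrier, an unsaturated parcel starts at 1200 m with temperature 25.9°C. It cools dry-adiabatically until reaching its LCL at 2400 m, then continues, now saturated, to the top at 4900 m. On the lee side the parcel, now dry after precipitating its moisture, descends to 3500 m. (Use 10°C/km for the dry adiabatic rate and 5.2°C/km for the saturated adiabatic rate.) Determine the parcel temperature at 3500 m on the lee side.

1200–2400 m, dry: Δz = 1.2 km ⇒ ΔT = -12°C; T = 13.9°C
2400–4900 m, saturated: Δz = 2.5 km ⇒ ΔT = -13°C; T = 0.9°C
4900–3500 m, dry descent: Δz = 1.4 km ⇒ ΔT = +14°C; T = 14.9°C

14.9°C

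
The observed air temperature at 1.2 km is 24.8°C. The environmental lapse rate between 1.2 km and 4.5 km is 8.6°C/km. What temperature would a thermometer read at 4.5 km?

-3.58°C

Environmental to 4500 m: -8.6 × 3.3 km = -28.38°C, so T = -3.58°C.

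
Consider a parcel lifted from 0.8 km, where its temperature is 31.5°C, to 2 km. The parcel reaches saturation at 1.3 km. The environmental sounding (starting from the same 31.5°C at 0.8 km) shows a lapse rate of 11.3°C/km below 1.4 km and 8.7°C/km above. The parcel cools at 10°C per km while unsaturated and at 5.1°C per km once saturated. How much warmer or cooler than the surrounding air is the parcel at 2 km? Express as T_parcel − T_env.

+3.43°C (parcel warmer than environment)

Parcel:
  Dry to 1300 m: -10 × 0.5 km = -5°C, so T = 26.5°C.
  Saturated to 2000 m: -5.1 × 0.7 km = -3.57°C, so T = 22.93°C.
Environment:
  Environment, lower layer to 1400 m: -11.3 × 0.6 km = -6.78°C, so T = 24.72°C.
  Environment, upper layer to 2000 m: -8.7 × 0.6 km = -5.22°C, so T = 19.5°C.
T_parcel − T_env = 22.93 − 19.5 = +3.43°C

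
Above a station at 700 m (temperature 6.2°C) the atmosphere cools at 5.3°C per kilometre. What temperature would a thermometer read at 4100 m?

-11.82°C

Environmental to 4100 m: -5.3 × 3.4 km = -18.02°C, so T = -11.82°C.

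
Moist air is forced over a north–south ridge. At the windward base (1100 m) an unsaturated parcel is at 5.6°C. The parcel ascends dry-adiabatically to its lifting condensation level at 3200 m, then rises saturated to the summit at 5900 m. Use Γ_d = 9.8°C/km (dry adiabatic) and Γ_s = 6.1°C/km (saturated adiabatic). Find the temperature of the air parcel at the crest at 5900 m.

1100 → 3200 m (dry, 9.8°C/km): ΔT = -9.8 × 2.1 = -20.58°C → T = -14.98°C
3200 → 5900 m (saturated, 6.1°C/km): ΔT = -6.1 × 2.7 = -16.47°C → T = -31.45°C

-31.45°C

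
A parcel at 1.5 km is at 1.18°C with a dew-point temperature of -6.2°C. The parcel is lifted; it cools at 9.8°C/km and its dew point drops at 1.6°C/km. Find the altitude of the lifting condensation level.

2.4 km

T and T_d converge at 9.8 − 1.6 = 8.2°C per km
Height above start = (1.18 − (-6.2)) / 8.2 = 0.9 km
LCL altitude = 1500 m + 900 m = 2400 m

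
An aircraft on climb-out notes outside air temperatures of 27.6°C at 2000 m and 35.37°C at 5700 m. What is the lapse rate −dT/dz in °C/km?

Γ = −ΔT/Δz = (27.6 − 35.37) / (5700 − 2000) m
  = -7.77°C / 3.7 km = -2.1°C/km

-2.1°C/km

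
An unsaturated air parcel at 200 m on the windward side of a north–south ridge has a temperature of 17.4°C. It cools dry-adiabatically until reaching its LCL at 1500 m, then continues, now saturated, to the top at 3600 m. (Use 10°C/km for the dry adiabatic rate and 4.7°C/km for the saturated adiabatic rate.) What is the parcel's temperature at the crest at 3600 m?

-5.47°C

From 200 m to 1500 m (dry): cools by 10 × 1.3 = 13°C, giving 4.4°C.
From 1500 m to 3600 m (saturated): cools by 4.7 × 2.1 = 9.87°C, giving -5.47°C.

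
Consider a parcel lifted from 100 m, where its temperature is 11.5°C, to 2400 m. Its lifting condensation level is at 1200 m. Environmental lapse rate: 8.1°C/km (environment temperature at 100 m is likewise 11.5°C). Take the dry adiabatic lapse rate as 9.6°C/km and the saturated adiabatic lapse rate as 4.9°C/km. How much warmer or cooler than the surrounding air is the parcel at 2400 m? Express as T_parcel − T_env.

+2.19°C (parcel warmer than environment)

Parcel:
  Dry to 1200 m: -9.6 × 1.1 km = -10.56°C, so T = 0.94°C.
  Saturated to 2400 m: -4.9 × 1.2 km = -5.88°C, so T = -4.94°C.
Environment:
  Environment to 2400 m: -8.1 × 2.3 km = -18.63°C, so T = -7.13°C.
T_parcel − T_env = -4.94 − (-7.13) = +2.19°C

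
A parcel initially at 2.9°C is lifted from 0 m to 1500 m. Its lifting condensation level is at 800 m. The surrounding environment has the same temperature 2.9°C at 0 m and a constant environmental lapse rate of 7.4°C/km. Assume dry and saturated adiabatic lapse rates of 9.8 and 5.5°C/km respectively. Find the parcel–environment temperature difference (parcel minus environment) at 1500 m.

-0.59°C (parcel cooler than environment)

Parcel:
  Dry to 800 m: -9.8 × 0.8 km = -7.84°C, so T = -4.94°C.
  Saturated to 1500 m: -5.5 × 0.7 km = -3.85°C, so T = -8.79°C.
Environment:
  Environment to 1500 m: -7.4 × 1.5 km = -11.1°C, so T = -8.2°C.
T_parcel − T_env = -8.79 − (-8.2) = -0.59°C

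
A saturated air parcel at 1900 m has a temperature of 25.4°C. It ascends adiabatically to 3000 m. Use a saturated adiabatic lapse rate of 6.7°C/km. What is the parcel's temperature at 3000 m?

18.03°C

1900 → 3000 m (saturated adiabatic, 6.7°C/km): ΔT = -6.7 × 1.1 = -7.37°C → T = 18.03°C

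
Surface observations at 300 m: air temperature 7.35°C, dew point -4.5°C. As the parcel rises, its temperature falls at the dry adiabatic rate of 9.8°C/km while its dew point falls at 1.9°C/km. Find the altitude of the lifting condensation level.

T and T_d converge at 9.8 − 1.9 = 7.9°C per km
Height above start = (7.35 − (-4.5)) / 7.9 = 1.5 km
LCL altitude = 300 m + 1500 m = 1800 m

1800 m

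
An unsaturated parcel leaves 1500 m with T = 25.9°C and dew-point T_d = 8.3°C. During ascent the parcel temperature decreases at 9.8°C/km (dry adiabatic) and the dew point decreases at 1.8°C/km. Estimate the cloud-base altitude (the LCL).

T and T_d converge at 9.8 − 1.8 = 8°C per km
Height above start = (25.9 − 8.3) / 8 = 2.2 km
LCL altitude = 1500 m + 2200 m = 3700 m

3700 m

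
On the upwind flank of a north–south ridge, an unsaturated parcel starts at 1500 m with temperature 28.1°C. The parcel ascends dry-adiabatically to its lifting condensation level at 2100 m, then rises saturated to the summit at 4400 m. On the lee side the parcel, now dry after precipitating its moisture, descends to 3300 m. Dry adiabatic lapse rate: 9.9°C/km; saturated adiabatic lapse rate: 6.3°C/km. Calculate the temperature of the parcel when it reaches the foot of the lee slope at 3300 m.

Dry to 2100 m: -9.9 × 0.6 km = -5.94°C, so T = 22.16°C.
Saturated to 4400 m: -6.3 × 2.3 km = -14.49°C, so T = 7.67°C.
Dry descent to 3300 m: +9.9 × 1.1 km = +10.89°C, so T = 18.56°C.

18.56°C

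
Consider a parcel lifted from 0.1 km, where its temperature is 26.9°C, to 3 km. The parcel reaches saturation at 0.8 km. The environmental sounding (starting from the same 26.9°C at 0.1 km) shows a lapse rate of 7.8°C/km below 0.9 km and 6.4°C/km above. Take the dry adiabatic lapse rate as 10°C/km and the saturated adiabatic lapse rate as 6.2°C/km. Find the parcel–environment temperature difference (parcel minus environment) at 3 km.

-0.96°C (parcel cooler than environment)

Parcel:
  Dry to 800 m: -10 × 0.7 km = -7°C, so T = 19.9°C.
  Saturated to 3000 m: -6.2 × 2.2 km = -13.64°C, so T = 6.26°C.
Environment:
  Environment, lower layer to 900 m: -7.8 × 0.8 km = -6.24°C, so T = 20.66°C.
  Environment, upper layer to 3000 m: -6.4 × 2.1 km = -13.44°C, so T = 7.22°C.
T_parcel − T_env = 6.26 − 7.22 = -0.96°C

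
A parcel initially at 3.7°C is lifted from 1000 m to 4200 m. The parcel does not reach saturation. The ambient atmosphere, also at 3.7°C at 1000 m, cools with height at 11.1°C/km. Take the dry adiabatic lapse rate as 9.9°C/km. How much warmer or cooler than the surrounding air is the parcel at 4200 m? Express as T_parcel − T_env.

+3.84°C (parcel warmer than environment)

Parcel:
  From 1000 m to 4200 m (dry): cools by 9.9 × 3.2 = 31.68°C, giving -27.98°C.
Environment:
  From 1000 m to 4200 m (environment): cools by 11.1 × 3.2 = 35.52°C, giving -31.82°C.
T_parcel − T_env = -27.98 − (-31.82) = +3.84°C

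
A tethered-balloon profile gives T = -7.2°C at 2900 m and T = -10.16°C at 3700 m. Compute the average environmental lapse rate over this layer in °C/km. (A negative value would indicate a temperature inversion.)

Γ = −ΔT/Δz = (-7.2 − (-10.16)) / (3700 − 2900) m
  = 2.96°C / 0.8 km = 3.7°C/km

3.7°C/km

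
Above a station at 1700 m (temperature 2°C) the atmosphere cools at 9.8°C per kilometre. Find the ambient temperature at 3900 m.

Environmental to 3900 m: -9.8 × 2.2 km = -21.56°C, so T = -19.56°C.

-19.56°C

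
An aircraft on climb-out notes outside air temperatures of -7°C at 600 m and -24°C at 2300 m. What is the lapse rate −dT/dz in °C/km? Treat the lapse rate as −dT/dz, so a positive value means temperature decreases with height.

10°C/km

Γ = −ΔT/Δz = (-7 − (-24)) / (2300 − 600) m
  = 17°C / 1.7 km = 10°C/km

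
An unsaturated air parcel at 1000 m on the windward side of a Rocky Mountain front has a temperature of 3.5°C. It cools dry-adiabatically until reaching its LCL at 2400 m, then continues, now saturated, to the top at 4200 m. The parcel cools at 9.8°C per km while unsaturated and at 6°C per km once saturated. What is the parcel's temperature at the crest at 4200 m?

-21.02°C

From 1000 m to 2400 m (dry): cools by 9.8 × 1.4 = 13.72°C, giving -10.22°C.
From 2400 m to 4200 m (saturated): cools by 6 × 1.8 = 10.8°C, giving -21.02°C.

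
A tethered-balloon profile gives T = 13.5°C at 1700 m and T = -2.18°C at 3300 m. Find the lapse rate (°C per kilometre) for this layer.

Γ = −ΔT/Δz = (13.5 − (-2.18)) / (3300 − 1700) m
  = 15.68°C / 1.6 km = 9.8°C/km

9.8°C/km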